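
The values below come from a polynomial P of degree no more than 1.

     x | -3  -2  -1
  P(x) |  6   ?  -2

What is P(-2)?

The 2 known points determine the degree-1 polynomial uniquely.
Write P(x) = ax + b. Substituting each data point gives a linear system:
  -3a + b = 6
  -a + b = -2
Solving the system yields a = -4, b = -6.
So P(x) = -4x - 6.
Then P(-2) = 2.

2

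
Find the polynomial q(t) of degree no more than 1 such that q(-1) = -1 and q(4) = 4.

Write q(t) = at + b. Substituting each data point gives a linear system:
  -a + b = -1
  4a + b = 4
Solving the system yields a = 1, b = 0.
So q(t) = t.
Check: q(-1) = -1. ✓

q(t) = t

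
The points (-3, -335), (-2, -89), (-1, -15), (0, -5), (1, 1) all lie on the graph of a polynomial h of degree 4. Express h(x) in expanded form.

h(x) = -2x^4 + 6x^3 + 2x - 5

Write h(x) = ax^4 + bx^3 + cx^2 + dx + e. Substituting each data point gives a linear system:
  81a - 27b + 9c - 3d + e = -335
  16a - 8b + 4c - 2d + e = -89
  a - b + c - d + e = -15
  e = -5
  a + b + c + d + e = 1
Solving the system yields a = -2, b = 6, c = 0, d = 2, e = -5.
So h(x) = -2x^4 + 6x^3 + 2x - 5.
Check: h(-1) = -15. ✓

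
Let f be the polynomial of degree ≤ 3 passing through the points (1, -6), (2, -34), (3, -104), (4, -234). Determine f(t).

Write f(t) = at^3 + bt^2 + ct + d. Substituting each data point gives a linear system:
  a + b + c + d = -6
  8a + 4b + 2c + d = -34
  27a + 9b + 3c + d = -104
  64a + 16b + 4c + d = -234
Solving the system yields a = -3, b = -3, c = 2, d = -2.
So f(t) = -3t^3 - 3t^2 + 2t - 2.
Check: f(3) = -104. ✓

f(t) = -3t^3 - 3t^2 + 2t - 2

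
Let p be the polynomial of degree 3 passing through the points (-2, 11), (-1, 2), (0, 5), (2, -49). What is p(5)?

Using the Lagrange interpolation formula with nodes -2, -1, 0, 2:
  L_0(u) = (u + 1)u(u - 2) / -8
  L_1(u) = (u + 2)u(u - 2) / 3
  L_2(u) = (u + 2)(u + 1)(u - 2) / -4
  L_3(u) = (u + 2)(u + 1)u / 24
Then p(u) = 11·L_0(u) + 2·L_1(u) + 5·L_2(u) - 49·L_3(u).
Expanding and collecting terms gives p(u) = -4u^3 - 6u^2 + u + 5.
Evaluating at u = 5: p(5) = -640.

-640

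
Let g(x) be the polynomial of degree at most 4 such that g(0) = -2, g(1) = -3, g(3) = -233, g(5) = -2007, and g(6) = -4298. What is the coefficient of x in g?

4

Write g(x) = ax^4 + bx^3 + cx^2 + dx + e. Substituting each data point gives a linear system:
  e = -2
  a + b + c + d + e = -3
  81a + 27b + 9c + 3d + e = -233
  625a + 125b + 25c + 5d + e = -2007
  1296a + 216b + 36c + 6d + e = -4298
Solving the system yields a = -4, b = 5, c = -6, d = 4, e = -2.
So g(x) = -4x⁴ + 5x³ - 6x² + 4x - 2.
The coefficient of x is 4.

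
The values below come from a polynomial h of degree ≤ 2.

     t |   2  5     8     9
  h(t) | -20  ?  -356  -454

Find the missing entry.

-134

The 3 known points determine the degree-2 polynomial uniquely.
Write h(t) = at^2 + bt + c. Substituting each data point gives a linear system:
  4a + 2b + c = -20
  64a + 8b + c = -356
  81a + 9b + c = -454
Solving the system yields a = -6, b = 4, c = -4.
So h(t) = -6t² + 4t - 4.
Then h(5) = -134.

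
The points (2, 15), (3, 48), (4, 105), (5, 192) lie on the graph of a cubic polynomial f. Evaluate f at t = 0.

Write f(t) = at^3 + bt^2 + ct + d. Substituting each data point gives a linear system:
  8a + 4b + 2c + d = 15
  27a + 9b + 3c + d = 48
  64a + 16b + 4c + d = 105
  125a + 25b + 5c + d = 192
Solving the system yields a = 1, b = 3, c = -1, d = -3.
So f(t) = t^3 + 3t^2 - t - 3.
Then f(0) = -3.

-3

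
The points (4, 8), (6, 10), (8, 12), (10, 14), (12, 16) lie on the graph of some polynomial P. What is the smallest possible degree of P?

Forward differences of the values at t = 4, 6, 8, 10, 12:
  P  : 8  10  12  14  16
  Δ  : 2  2  2  2
  Δ^2: 0  0  0
  Δ^3: 0  0
  Δ^4: 0
The first differences are constant (2) and nonzero, while all higher differences vanish, so the minimal degree is 1.

1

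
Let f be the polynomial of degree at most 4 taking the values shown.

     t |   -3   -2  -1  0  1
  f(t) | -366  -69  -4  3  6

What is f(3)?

Using the Lagrange interpolation formula with nodes -3, -2, -1, 0, 1:
  L_0(t) = (t + 2)(t + 1)t(t - 1) / 24
  L_1(t) = (t + 3)(t + 1)t(t - 1) / -6
  L_2(t) = (t + 3)(t + 2)t(t - 1) / 4
  L_3(t) = (t + 3)(t + 2)(t + 1)(t - 1) / -6
  L_4(t) = (t + 3)(t + 2)(t + 1)t / 24
Then f(t) = -366·L_0(t) - 69·L_1(t) - 4·L_2(t) + 3·L_3(t) + 6·L_4(t).
Expanding and collecting terms gives f(t) = -5t^4 - t^3 + 3t^2 + 6t + 3.
Evaluating at t = 3: f(3) = -384.

-384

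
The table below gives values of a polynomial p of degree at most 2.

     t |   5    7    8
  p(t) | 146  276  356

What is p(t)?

Write p(t) = at^2 + bt + c. Substituting each data point gives a linear system:
  25a + 5b + c = 146
  49a + 7b + c = 276
  64a + 8b + c = 356
Solving the system yields a = 5, b = 5, c = -4.
So p(t) = 5t^2 + 5t - 4.
Check: p(8) = 356. ✓

p(t) = 5t^2 + 5t - 4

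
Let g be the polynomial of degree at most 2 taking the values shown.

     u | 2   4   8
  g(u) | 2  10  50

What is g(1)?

1

Using the Lagrange interpolation formula with nodes 2, 4, 8:
  L_0(u) = (u - 4)(u - 8) / 12
  L_1(u) = (u - 2)(u - 8) / -8
  L_2(u) = (u - 2)(u - 4) / 24
Then g(u) = 2·L_0(u) + 10·L_1(u) + 50·L_2(u).
Expanding and collecting terms gives g(u) = u^2 - 2u + 2.
Evaluating at u = 1: g(1) = 1.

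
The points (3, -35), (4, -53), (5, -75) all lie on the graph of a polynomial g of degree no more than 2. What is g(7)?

-131

Write g(x) = ax^2 + bx + c. Substituting each data point gives a linear system:
  9a + 3b + c = -35
  16a + 4b + c = -53
  25a + 5b + c = -75
Solving the system yields a = -2, b = -4, c = -5.
So g(x) = -2x² - 4x - 5.
Then g(7) = -131.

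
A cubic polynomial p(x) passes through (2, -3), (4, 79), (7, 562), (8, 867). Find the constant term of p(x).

Write p(x) = ax^3 + bx^2 + cx + d. Substituting each data point gives a linear system:
  8a + 4b + 2c + d = -3
  64a + 16b + 4c + d = 79
  343a + 49b + 7c + d = 562
  512a + 64b + 8c + d = 867
Solving the system yields a = 2, b = -2, c = -3, d = -5.
So p(x) = 2x³ - 2x² - 3x - 5.
The constant term is -5.

-5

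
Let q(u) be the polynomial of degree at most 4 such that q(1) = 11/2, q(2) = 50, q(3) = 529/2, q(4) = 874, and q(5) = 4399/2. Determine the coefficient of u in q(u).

2

Write q(u) = au^4 + bu^3 + cu^2 + du + e. Substituting each data point gives a linear system:
  a + b + c + d + e = 11/2
  16a + 8b + 4c + 2d + e = 50
  81a + 27b + 9c + 3d + e = 529/2
  256a + 64b + 16c + 4d + e = 874
  625a + 125b + 25c + 5d + e = 4399/2
Solving the system yields a = 4, b = -5/2, c = 0, d = 2, e = 2.
So q(u) = 4u⁴ - (5/2)u³ + 2u + 2.
The coefficient of u is 2.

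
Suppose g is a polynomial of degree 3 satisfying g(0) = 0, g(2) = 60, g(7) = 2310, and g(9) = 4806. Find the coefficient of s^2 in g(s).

Write g(s) = as^3 + bs^2 + cs + d. Substituting each data point gives a linear system:
  d = 0
  8a + 4b + 2c + d = 60
  343a + 49b + 7c + d = 2310
  729a + 81b + 9c + d = 4806
Solving the system yields a = 6, b = 6, c = -6, d = 0.
So g(s) = 6s^3 + 6s^2 - 6s.
The coefficient of s^2 is 6.

6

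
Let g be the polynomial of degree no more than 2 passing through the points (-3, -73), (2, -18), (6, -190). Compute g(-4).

Write g(t) = at^2 + bt + c. Substituting each data point gives a linear system:
  9a - 3b + c = -73
  4a + 2b + c = -18
  36a + 6b + c = -190
Solving the system yields a = -6, b = 5, c = -4.
So g(t) = -6t² + 5t - 4.
Then g(-4) = -120.

-120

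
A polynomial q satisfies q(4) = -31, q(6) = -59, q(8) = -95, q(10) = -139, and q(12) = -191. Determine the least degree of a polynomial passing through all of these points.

2

Forward differences of the values at t = 4, 6, 8, 10, 12:
  q  : -31  -59  -95  -139  -191
  Δ  : -28  -36  -44  -52
  Δ^2: -8  -8  -8
  Δ^3: 0  0
  Δ^4: 0
The second differences are constant (-8) and nonzero, while all higher differences vanish, so the minimal degree is 2.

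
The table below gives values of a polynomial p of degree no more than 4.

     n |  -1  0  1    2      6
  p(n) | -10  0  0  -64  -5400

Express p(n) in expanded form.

Using the Lagrange interpolation formula with nodes -1, 0, 1, 2, 6:
  L_0(n) = n(n - 1)(n - 2)(n - 6) / 42
  L_1(n) = (n + 1)(n - 1)(n - 2)(n - 6) / -12
  L_2(n) = (n + 1)n(n - 2)(n - 6) / 10
  L_3(n) = (n + 1)n(n - 1)(n - 6) / -24
  L_4(n) = (n + 1)n(n - 1)(n - 2) / 840
Then p(n) = -10·L_0(n) + 0·L_1(n) + 0·L_2(n) - 64·L_3(n) - 5400·L_4(n).
Expanding and collecting terms gives p(n) = -4n^4 - n^3 - n^2 + 6n.
Check: p(1) = 0. ✓

p(n) = -4n^4 - n^3 - n^2 + 6n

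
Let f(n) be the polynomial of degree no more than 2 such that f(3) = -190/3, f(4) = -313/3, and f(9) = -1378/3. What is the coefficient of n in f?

-6

Write f(n) = an^2 + bn + c. Substituting each data point gives a linear system:
  9a + 3b + c = -190/3
  16a + 4b + c = -313/3
  81a + 9b + c = -1378/3
Solving the system yields a = -5, b = -6, c = -1/3.
So f(n) = -5n² - 6n - 1/3.
The coefficient of n is -6.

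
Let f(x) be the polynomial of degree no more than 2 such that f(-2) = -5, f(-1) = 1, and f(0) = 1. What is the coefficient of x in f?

Write f(x) = ax^2 + bx + c. Substituting each data point gives a linear system:
  4a - 2b + c = -5
  a - b + c = 1
  c = 1
Solving the system yields a = -3, b = -3, c = 1.
So f(x) = -3x^2 - 3x + 1.
The coefficient of x is -3.

-3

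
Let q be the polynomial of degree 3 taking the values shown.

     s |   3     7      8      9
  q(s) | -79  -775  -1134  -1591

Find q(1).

-7

Using the Lagrange interpolation formula with nodes 3, 7, 8, 9:
  L_0(s) = (s - 7)(s - 8)(s - 9) / -120
  L_1(s) = (s - 3)(s - 8)(s - 9) / 8
  L_2(s) = (s - 3)(s - 7)(s - 9) / -5
  L_3(s) = (s - 3)(s - 7)(s - 8) / 12
Then q(s) = -79·L_0(s) - 775·L_1(s) - 1134·L_2(s) - 1591·L_3(s).
Expanding and collecting terms gives q(s) = -2s^3 - s^2 - 6s + 2.
Evaluating at s = 1: q(1) = -7.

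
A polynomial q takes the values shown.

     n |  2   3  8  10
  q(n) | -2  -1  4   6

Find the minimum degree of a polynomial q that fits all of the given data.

Divided differences on the nodes 2, 3, 8, 10:
  order 0: -2  -1  4  6
  order 1: 1  1  1
  order 2: 0  0
  order 3: 0
The order-1 divided differences are all 1 (nonzero) and every higher order vanishes, so the data lies on a polynomial of degree exactly 1.

1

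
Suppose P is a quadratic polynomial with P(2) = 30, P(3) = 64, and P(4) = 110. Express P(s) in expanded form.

Using the Lagrange interpolation formula with nodes 2, 3, 4:
  L_0(s) = (s - 3)(s - 4) / 2
  L_1(s) = (s - 2)(s - 4) / -1
  L_2(s) = (s - 2)(s - 3) / 2
Then P(s) = 30·L_0(s) + 64·L_1(s) + 110·L_2(s).
Expanding and collecting terms gives P(s) = 6s^2 + 4s - 2.
Check: P(3) = 64. ✓

P(s) = 6s^2 + 4s - 2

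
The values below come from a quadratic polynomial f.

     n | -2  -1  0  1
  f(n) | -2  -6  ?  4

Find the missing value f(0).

On equispaced nodes a degree-2 polynomial has vanishing third forward difference, so
  - f(-2) + 3·f(-1) - 3·f(0) + f(1) = 0.
Substituting the known values and solving for f(0):
  -3·f(0) = 12
  f(0) = -4.

-4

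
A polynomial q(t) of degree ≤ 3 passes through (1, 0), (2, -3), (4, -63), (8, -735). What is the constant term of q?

1

Write q(t) = at^3 + bt^2 + ct + d. Substituting each data point gives a linear system:
  a + b + c + d = 0
  8a + 4b + 2c + d = -3
  64a + 16b + 4c + d = -63
  512a + 64b + 8c + d = -735
Solving the system yields a = -2, b = 5, c = -4, d = 1.
So q(t) = -2t³ + 5t² - 4t + 1.
The constant term is 1.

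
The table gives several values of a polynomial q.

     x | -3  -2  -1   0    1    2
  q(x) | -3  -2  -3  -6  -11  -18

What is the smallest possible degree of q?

Forward differences of the values at x = -3, -2, -1, 0, 1, 2:
  q  : -3  -2  -3  -6  -11  -18
  Δ  : 1  -1  -3  -5  -7
  Δ^2: -2  -2  -2  -2
  Δ^3: 0  0  0
  Δ^4: 0  0
  Δ^5: 0
The second differences are constant (-2) and nonzero, while all higher differences vanish, so the minimal degree is 2.

2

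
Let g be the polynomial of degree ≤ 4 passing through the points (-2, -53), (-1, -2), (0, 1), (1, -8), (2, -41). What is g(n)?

Write g(n) = an^4 + bn^3 + cn^2 + dn + e. Substituting each data point gives a linear system:
  16a - 8b + 4c - 2d + e = -53
  a - b + c - d + e = -2
  e = 1
  a + b + c + d + e = -8
  16a + 8b + 4c + 2d + e = -41
Solving the system yields a = -2, b = 2, c = -4, d = -5, e = 1.
So g(n) = -2n^4 + 2n^3 - 4n^2 - 5n + 1.
Check: g(1) = -8. ✓

g(n) = -2n^4 + 2n^3 - 4n^2 - 5n + 1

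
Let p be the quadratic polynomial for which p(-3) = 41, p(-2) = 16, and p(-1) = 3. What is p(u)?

p(u) = 6u^2 + 5u + 2

Using the Lagrange interpolation formula with nodes -3, -2, -1:
  L_0(u) = (u + 2)(u + 1) / 2
  L_1(u) = (u + 3)(u + 1) / -1
  L_2(u) = (u + 3)(u + 2) / 2
Then p(u) = 41·L_0(u) + 16·L_1(u) + 3·L_2(u).
Expanding and collecting terms gives p(u) = 6u^2 + 5u + 2.
Check: p(-3) = 41. ✓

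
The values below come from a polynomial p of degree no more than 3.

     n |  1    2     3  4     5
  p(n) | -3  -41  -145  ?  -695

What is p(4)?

-351

On equispaced nodes a degree-3 polynomial has vanishing fourth forward difference, so
  p(1) - 4·p(2) + 6·p(3) - 4·p(4) + p(5) = 0.
Substituting the known values and solving for p(4):
  -4·p(4) = 1404
  p(4) = -351.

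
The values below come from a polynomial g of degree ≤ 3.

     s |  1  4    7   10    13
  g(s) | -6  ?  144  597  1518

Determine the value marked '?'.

-3

On equispaced nodes a degree-3 polynomial has vanishing fourth forward difference, so
  g(1) - 4·g(4) + 6·g(7) - 4·g(10) + g(13) = 0.
Substituting the known values and solving for g(4):
  -4·g(4) = 12
  g(4) = -3.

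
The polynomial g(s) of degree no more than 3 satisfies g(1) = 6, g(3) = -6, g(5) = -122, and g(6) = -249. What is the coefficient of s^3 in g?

-2

Write g(s) = as^3 + bs^2 + cs + d. Substituting each data point gives a linear system:
  a + b + c + d = 6
  27a + 9b + 3c + d = -6
  125a + 25b + 5c + d = -122
  216a + 36b + 6c + d = -249
Solving the system yields a = -2, b = 5, c = 0, d = 3.
So g(s) = -2s^3 + 5s^2 + 3.
The leading coefficient is -2.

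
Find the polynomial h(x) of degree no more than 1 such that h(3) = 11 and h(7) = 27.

Using the Lagrange interpolation formula with nodes 3, 7:
  L_0(x) = (x - 7) / -4
  L_1(x) = (x - 3) / 4
Then h(x) = 11·L_0(x) + 27·L_1(x).
Expanding and collecting terms gives h(x) = 4x - 1.
Check: h(3) = 11. ✓

h(x) = 4x - 1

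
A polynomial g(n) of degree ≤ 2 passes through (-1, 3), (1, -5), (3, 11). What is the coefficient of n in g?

Write g(n) = an^2 + bn + c. Substituting each data point gives a linear system:
  a - b + c = 3
  a + b + c = -5
  9a + 3b + c = 11
Solving the system yields a = 3, b = -4, c = -4.
So g(n) = 3n² - 4n - 4.
The coefficient of n is -4.

-4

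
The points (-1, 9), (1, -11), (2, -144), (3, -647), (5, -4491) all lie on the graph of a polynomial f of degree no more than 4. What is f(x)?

Using the Lagrange interpolation formula with nodes -1, 1, 2, 3, 5:
  L_0(x) = (x - 1)(x - 2)(x - 3)(x - 5) / 144
  L_1(x) = (x + 1)(x - 2)(x - 3)(x - 5) / -16
  L_2(x) = (x + 1)(x - 1)(x - 3)(x - 5) / 9
  L_3(x) = (x + 1)(x - 1)(x - 2)(x - 5) / -16
  L_4(x) = (x + 1)(x - 1)(x - 2)(x - 3) / 144
Then f(x) = 9·L_0(x) - 11·L_1(x) - 144·L_2(x) - 647·L_3(x) - 4491·L_4(x).
Expanding and collecting terms gives f(x) = -6x⁴ - 6x³ + x² - 4x + 4.
Check: f(5) = -4491. ✓

f(x) = -6x^4 - 6x^3 + x^2 - 4x + 4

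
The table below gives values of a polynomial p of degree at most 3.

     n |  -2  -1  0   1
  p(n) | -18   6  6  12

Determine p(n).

p(n) = 5n^3 + 3n^2 - 2n + 6

Write p(n) = an^3 + bn^2 + cn + d. Substituting each data point gives a linear system:
  -8a + 4b - 2c + d = -18
  -a + b - c + d = 6
  d = 6
  a + b + c + d = 12
Solving the system yields a = 5, b = 3, c = -2, d = 6.
So p(n) = 5n^3 + 3n^2 - 2n + 6.
Check: p(-1) = 6. ✓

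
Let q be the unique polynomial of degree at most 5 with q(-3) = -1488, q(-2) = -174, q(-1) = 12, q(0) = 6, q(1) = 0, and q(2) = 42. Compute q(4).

Forward differences of the values at n = -3, -2, -1, 0, 1, 2:
  q  : -1488  -174  12  6  0  42
  Δ  : 1314  186  -6  -6  42
  Δ^2: -1128  -192  0  48
  Δ^3: 936  192  48
  Δ^4: -744  -144
  Δ^5: 600
The fifth differences are constant, confirming degree 5.
Interpolating (Newton forward form) and evaluating at n = 4 gives q(4) = 3342.

3342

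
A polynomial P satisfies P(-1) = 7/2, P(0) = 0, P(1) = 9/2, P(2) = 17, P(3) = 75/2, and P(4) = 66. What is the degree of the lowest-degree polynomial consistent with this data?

2

Forward differences of the values at u = -1, 0, 1, 2, 3, 4:
  P  : 7/2  0  9/2  17  75/2  66
  Δ  : -7/2  9/2  25/2  41/2  57/2
  Δ^2: 8  8  8  8
  Δ^3: 0  0  0
  Δ^4: 0  0
  Δ^5: 0
The second differences are constant (8) and nonzero, while all higher differences vanish, so the minimal degree is 2.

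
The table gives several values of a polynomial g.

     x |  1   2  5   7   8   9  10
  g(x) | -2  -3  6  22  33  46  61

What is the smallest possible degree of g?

Divided differences on the nodes 1, 2, 5, 7, 8, 9, 10:
  order 0: -2  -3  6  22  33  46  61
  order 1: -1  3  8  11  13  15
  order 2: 1  1  1  1  1
  order 3: 0  0  0  0
  order 4: 0  0  0
  order 5: 0  0
  order 6: 0
The order-2 divided differences are all 1 (nonzero) and every higher order vanishes, so the data lies on a polynomial of degree exactly 2.

2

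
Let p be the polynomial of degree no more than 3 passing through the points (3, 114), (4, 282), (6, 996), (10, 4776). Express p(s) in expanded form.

Using the Lagrange interpolation formula with nodes 3, 4, 6, 10:
  L_0(s) = (s - 4)(s - 6)(s - 10) / -21
  L_1(s) = (s - 3)(s - 6)(s - 10) / 12
  L_2(s) = (s - 3)(s - 4)(s - 10) / -24
  L_3(s) = (s - 3)(s - 4)(s - 6) / 168
Then p(s) = 114·L_0(s) + 282·L_1(s) + 996·L_2(s) + 4776·L_3(s).
Expanding and collecting terms gives p(s) = 5s^3 - 2s^2 - 3s + 6.
Check: p(3) = 114. ✓

p(s) = 5s^3 - 2s^2 - 3s + 6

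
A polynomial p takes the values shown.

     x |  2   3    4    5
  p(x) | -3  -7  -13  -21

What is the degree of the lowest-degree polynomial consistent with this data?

2

Forward differences of the values at x = 2, 3, 4, 5:
  p  : -3  -7  -13  -21
  Δ  : -4  -6  -8
  Δ^2: -2  -2
  Δ^3: 0
The second differences are constant (-2) and nonzero, while all higher differences vanish, so the minimal degree is 2.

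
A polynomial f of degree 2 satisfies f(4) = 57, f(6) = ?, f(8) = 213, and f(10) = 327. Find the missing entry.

123

The 3 known points determine the degree-2 polynomial uniquely.
Write f(u) = au^2 + bu + c. Substituting each data point gives a linear system:
  16a + 4b + c = 57
  64a + 8b + c = 213
  100a + 10b + c = 327
Solving the system yields a = 3, b = 3, c = -3.
So f(u) = 3u^2 + 3u - 3.
Then f(6) = 123.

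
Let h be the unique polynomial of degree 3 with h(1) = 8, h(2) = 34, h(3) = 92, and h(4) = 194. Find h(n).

h(n) = 2n^3 + 4n^2 + 2

Write h(n) = an^3 + bn^2 + cn + d. Substituting each data point gives a linear system:
  a + b + c + d = 8
  8a + 4b + 2c + d = 34
  27a + 9b + 3c + d = 92
  64a + 16b + 4c + d = 194
Solving the system yields a = 2, b = 4, c = 0, d = 2.
So h(n) = 2n^3 + 4n^2 + 2.
Check: h(1) = 8. ✓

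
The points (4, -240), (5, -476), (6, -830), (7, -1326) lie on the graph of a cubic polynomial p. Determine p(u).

Write p(u) = au^3 + bu^2 + cu + d. Substituting each data point gives a linear system:
  64a + 16b + 4c + d = -240
  125a + 25b + 5c + d = -476
  216a + 36b + 6c + d = -830
  343a + 49b + 7c + d = -1326
Solving the system yields a = -4, b = 1, c = -1, d = 4.
So p(u) = -4u^3 + u^2 - u + 4.
Check: p(7) = -1326. ✓

p(u) = -4u^3 + u^2 - u + 4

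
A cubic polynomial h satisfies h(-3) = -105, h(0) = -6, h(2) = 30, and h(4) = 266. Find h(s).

Using the Lagrange interpolation formula with nodes -3, 0, 2, 4:
  L_0(s) = s(s - 2)(s - 4) / -105
  L_1(s) = (s + 3)(s - 2)(s - 4) / 24
  L_2(s) = (s + 3)s(s - 4) / -20
  L_3(s) = (s + 3)s(s - 2) / 56
Then h(s) = -105·L_0(s) - 6·L_1(s) + 30·L_2(s) + 266·L_3(s).
Expanding and collecting terms gives h(s) = 4s^3 + s^2 - 6.
Check: h(-3) = -105. ✓

h(s) = 4s^3 + s^2 - 6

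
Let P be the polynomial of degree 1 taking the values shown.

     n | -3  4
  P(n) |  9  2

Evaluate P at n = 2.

4

Write P(n) = an + b. Substituting each data point gives a linear system:
  -3a + b = 9
  4a + b = 2
Solving the system yields a = -1, b = 6.
So P(n) = -n + 6.
Then P(2) = 4.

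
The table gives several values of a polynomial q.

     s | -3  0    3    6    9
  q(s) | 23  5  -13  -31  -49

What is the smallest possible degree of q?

Forward differences of the values at s = -3, 0, 3, 6, 9:
  q  : 23  5  -13  -31  -49
  Δ  : -18  -18  -18  -18
  Δ^2: 0  0  0
  Δ^3: 0  0
  Δ^4: 0
The first differences are constant (-18) and nonzero, while all higher differences vanish, so the minimal degree is 1.

1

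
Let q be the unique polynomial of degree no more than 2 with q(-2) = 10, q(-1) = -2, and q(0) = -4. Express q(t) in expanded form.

q(t) = 5t^2 + 3t - 4

Using the Lagrange interpolation formula with nodes -2, -1, 0:
  L_0(t) = (t + 1)t / 2
  L_1(t) = (t + 2)t / -1
  L_2(t) = (t + 2)(t + 1) / 2
Then q(t) = 10·L_0(t) - 2·L_1(t) - 4·L_2(t).
Expanding and collecting terms gives q(t) = 5t^2 + 3t - 4.
Check: q(-1) = -2. ✓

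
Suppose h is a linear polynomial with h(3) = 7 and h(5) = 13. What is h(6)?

Using the Lagrange interpolation formula with nodes 3, 5:
  L_0(s) = (s - 5) / -2
  L_1(s) = (s - 3) / 2
Then h(s) = 7·L_0(s) + 13·L_1(s).
Expanding and collecting terms gives h(s) = 3s - 2.
Evaluating at s = 6: h(6) = 16.

16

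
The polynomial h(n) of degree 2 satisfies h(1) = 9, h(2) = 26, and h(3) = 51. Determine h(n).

Write h(n) = an^2 + bn + c. Substituting each data point gives a linear system:
  a + b + c = 9
  4a + 2b + c = 26
  9a + 3b + c = 51
Solving the system yields a = 4, b = 5, c = 0.
So h(n) = 4n^2 + 5n.
Check: h(1) = 9. ✓

h(n) = 4n^2 + 5n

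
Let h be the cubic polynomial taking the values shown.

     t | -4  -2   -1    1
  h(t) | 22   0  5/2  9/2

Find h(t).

Using the Lagrange interpolation formula with nodes -4, -2, -1, 1:
  L_0(t) = (t + 2)(t + 1)(t - 1) / -30
  L_1(t) = (t + 4)(t + 1)(t - 1) / 6
  L_2(t) = (t + 4)(t + 2)(t - 1) / -6
  L_3(t) = (t + 4)(t + 2)(t + 1) / 30
Then h(t) = 22·L_0(t) + 0·L_1(t) + 5/2·L_2(t) + 9/2·L_3(t).
Expanding and collecting terms gives h(t) = -t^3 - (5/2)t^2 + 2t + 6.
Check: h(1) = 9/2. ✓

h(t) = -t^3 - (5/2)t^2 + 2t + 6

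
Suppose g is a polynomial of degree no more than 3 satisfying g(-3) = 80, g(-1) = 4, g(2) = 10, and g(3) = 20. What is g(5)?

Write g(x) = ax^3 + bx^2 + cx + d. Substituting each data point gives a linear system:
  -27a + 9b - 3c + d = 80
  -a + b - c + d = 4
  8a + 4b + 2c + d = 10
  27a + 9b + 3c + d = 20
Solving the system yields a = -1, b = 6, c = -1, d = -4.
So g(x) = -x³ + 6x² - x - 4.
Then g(5) = 16.

16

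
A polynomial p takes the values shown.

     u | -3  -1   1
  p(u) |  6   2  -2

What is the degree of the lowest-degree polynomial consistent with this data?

1

Forward differences of the values at u = -3, -1, 1:
  p  : 6  2  -2
  Δ  : -4  -4
  Δ^2: 0
The first differences are constant (-4) and nonzero, while all higher differences vanish, so the minimal degree is 1.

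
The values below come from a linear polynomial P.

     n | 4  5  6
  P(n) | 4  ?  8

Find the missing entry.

On equispaced nodes a degree-1 polynomial has vanishing second forward difference, so
  P(4) - 2·P(5) + P(6) = 0.
Substituting the known values and solving for P(5):
  -2·P(5) = -12
  P(5) = 6.

6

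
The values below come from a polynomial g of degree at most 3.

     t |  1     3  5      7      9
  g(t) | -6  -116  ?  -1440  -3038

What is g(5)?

-530

The 4 known points determine the degree-3 polynomial uniquely.
Write g(t) = at^3 + bt^2 + ct + d. Substituting each data point gives a linear system:
  a + b + c + d = -6
  27a + 9b + 3c + d = -116
  343a + 49b + 7c + d = -1440
  729a + 81b + 9c + d = -3038
Solving the system yields a = -4, b = -2, c = 5, d = -5.
So g(t) = -4t^3 - 2t^2 + 5t - 5.
Then g(5) = -530.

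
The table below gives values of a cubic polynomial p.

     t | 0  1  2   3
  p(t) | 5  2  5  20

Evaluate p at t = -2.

Write p(t) = at^3 + bt^2 + ct + d. Substituting each data point gives a linear system:
  d = 5
  a + b + c + d = 2
  8a + 4b + 2c + d = 5
  27a + 9b + 3c + d = 20
Solving the system yields a = 1, b = 0, c = -4, d = 5.
So p(t) = t³ - 4t + 5.
Then p(-2) = 5.

5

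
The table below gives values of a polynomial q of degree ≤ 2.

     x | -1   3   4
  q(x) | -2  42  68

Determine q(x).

q(x) = 3x^2 + 5x

Write q(x) = ax^2 + bx + c. Substituting each data point gives a linear system:
  a - b + c = -2
  9a + 3b + c = 42
  16a + 4b + c = 68
Solving the system yields a = 3, b = 5, c = 0.
So q(x) = 3x^2 + 5x.
Check: q(3) = 42. ✓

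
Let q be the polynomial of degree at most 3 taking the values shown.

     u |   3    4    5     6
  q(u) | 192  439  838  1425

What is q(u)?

q(u) = 6u^3 + 4u^2 - 3u + 3

Write q(u) = au^3 + bu^2 + cu + d. Substituting each data point gives a linear system:
  27a + 9b + 3c + d = 192
  64a + 16b + 4c + d = 439
  125a + 25b + 5c + d = 838
  216a + 36b + 6c + d = 1425
Solving the system yields a = 6, b = 4, c = -3, d = 3.
So q(u) = 6u³ + 4u² - 3u + 3.
Check: q(6) = 1425. ✓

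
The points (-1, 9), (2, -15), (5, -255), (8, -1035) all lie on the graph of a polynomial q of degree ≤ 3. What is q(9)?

-1471

Using the Lagrange interpolation formula with nodes -1, 2, 5, 8:
  L_0(u) = (u - 2)(u - 5)(u - 8) / -162
  L_1(u) = (u + 1)(u - 5)(u - 8) / 54
  L_2(u) = (u + 1)(u - 2)(u - 8) / -54
  L_3(u) = (u + 1)(u - 2)(u - 5) / 162
Then q(u) = 9·L_0(u) - 15·L_1(u) - 255·L_2(u) - 1035·L_3(u).
Expanding and collecting terms gives q(u) = -2u³ - 2u + 5.
Evaluating at u = 9: q(9) = -1471.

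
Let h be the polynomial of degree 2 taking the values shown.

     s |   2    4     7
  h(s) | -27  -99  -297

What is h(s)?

Write h(s) = as^2 + bs + c. Substituting each data point gives a linear system:
  4a + 2b + c = -27
  16a + 4b + c = -99
  49a + 7b + c = -297
Solving the system yields a = -6, b = 0, c = -3.
So h(s) = -6s^2 - 3.
Check: h(4) = -99. ✓

h(s) = -6s^2 - 3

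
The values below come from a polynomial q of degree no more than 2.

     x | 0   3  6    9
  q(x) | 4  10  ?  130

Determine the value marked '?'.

The 3 known points determine the degree-2 polynomial uniquely.
Write q(x) = ax^2 + bx + c. Substituting each data point gives a linear system:
  c = 4
  9a + 3b + c = 10
  81a + 9b + c = 130
Solving the system yields a = 2, b = -4, c = 4.
So q(x) = 2x^2 - 4x + 4.
Then q(6) = 52.

52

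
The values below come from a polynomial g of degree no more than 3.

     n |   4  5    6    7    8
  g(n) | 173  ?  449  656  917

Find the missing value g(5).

290

The 4 known points determine the degree-3 polynomial uniquely.
Write g(n) = an^3 + bn^2 + cn + d. Substituting each data point gives a linear system:
  64a + 16b + 4c + d = 173
  216a + 36b + 6c + d = 449
  343a + 49b + 7c + d = 656
  512a + 64b + 8c + d = 917
Solving the system yields a = 1, b = 6, c = 2, d = 5.
So g(n) = n³ + 6n² + 2n + 5.
Then g(5) = 290.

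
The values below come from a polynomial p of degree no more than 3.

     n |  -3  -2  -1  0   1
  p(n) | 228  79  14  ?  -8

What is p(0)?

-3

The 4 known points determine the degree-3 polynomial uniquely.
Write p(n) = an^3 + bn^2 + cn + d. Substituting each data point gives a linear system:
  -27a + 9b - 3c + d = 228
  -8a + 4b - 2c + d = 79
  -a + b - c + d = 14
  a + b + c + d = -8
Solving the system yields a = -6, b = 6, c = -5, d = -3.
So p(n) = -6n³ + 6n² - 5n - 3.
Then p(0) = -3.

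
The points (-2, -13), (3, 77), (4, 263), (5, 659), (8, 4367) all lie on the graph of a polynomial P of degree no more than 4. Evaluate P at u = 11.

15509

Using the Lagrange interpolation formula with nodes -2, 3, 4, 5, 8:
  L_0(u) = (u - 3)(u - 4)(u - 5)(u - 8) / 2100
  L_1(u) = (u + 2)(u - 4)(u - 5)(u - 8) / -50
  L_2(u) = (u + 2)(u - 3)(u - 5)(u - 8) / 24
  L_3(u) = (u + 2)(u - 3)(u - 4)(u - 8) / -42
  L_4(u) = (u + 2)(u - 3)(u - 4)(u - 5) / 600
Then P(u) = -13·L_0(u) + 77·L_1(u) + 263·L_2(u) + 659·L_3(u) + 4367·L_4(u).
Expanding and collecting terms gives P(u) = u^4 + u^3 - 4u^2 + 2u - 1.
Evaluating at u = 11: P(11) = 15509.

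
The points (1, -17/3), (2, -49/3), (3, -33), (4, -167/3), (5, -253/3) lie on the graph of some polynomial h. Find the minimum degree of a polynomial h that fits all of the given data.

Forward differences of the values at u = 1, 2, 3, 4, 5:
  h  : -17/3  -49/3  -33  -167/3  -253/3
  Δ  : -32/3  -50/3  -68/3  -86/3
  Δ^2: -6  -6  -6
  Δ^3: 0  0
  Δ^4: 0
The second differences are constant (-6) and nonzero, while all higher differences vanish, so the minimal degree is 2.

2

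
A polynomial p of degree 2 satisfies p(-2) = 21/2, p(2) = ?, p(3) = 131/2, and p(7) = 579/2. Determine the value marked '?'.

69/2

The 3 known points determine the degree-2 polynomial uniquely.
Write p(n) = an^2 + bn + c. Substituting each data point gives a linear system:
  4a - 2b + c = 21/2
  9a + 3b + c = 131/2
  49a + 7b + c = 579/2
Solving the system yields a = 5, b = 6, c = 5/2.
So p(n) = 5n² + 6n + 5/2.
Then p(2) = 69/2.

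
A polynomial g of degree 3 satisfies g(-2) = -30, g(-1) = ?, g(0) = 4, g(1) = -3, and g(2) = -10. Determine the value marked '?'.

The 4 known points determine the degree-3 polynomial uniquely.
Write g(t) = at^3 + bt^2 + ct + d. Substituting each data point gives a linear system:
  -8a + 4b - 2c + d = -30
  d = 4
  a + b + c + d = -3
  8a + 4b + 2c + d = -10
Solving the system yields a = 2, b = -6, c = -3, d = 4.
So g(t) = 2t³ - 6t² - 3t + 4.
Then g(-1) = -1.

-1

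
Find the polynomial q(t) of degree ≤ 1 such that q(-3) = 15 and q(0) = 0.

Write q(t) = at + b. Substituting each data point gives a linear system:
  -3a + b = 15
  b = 0
Solving the system yields a = -5, b = 0.
So q(t) = -5t.
Check: q(0) = 0. ✓

q(t) = -5t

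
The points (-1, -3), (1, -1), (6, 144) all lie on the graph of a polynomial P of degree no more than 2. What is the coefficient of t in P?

Write P(t) = at^2 + bt + c. Substituting each data point gives a linear system:
  a - b + c = -3
  a + b + c = -1
  36a + 6b + c = 144
Solving the system yields a = 4, b = 1, c = -6.
So P(t) = 4t² + t - 6.
The coefficient of t is 1.

1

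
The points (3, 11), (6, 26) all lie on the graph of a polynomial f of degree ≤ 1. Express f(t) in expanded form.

Write f(t) = at + b. Substituting each data point gives a linear system:
  3a + b = 11
  6a + b = 26
Solving the system yields a = 5, b = -4.
So f(t) = 5t - 4.
Check: f(3) = 11. ✓

f(t) = 5t - 4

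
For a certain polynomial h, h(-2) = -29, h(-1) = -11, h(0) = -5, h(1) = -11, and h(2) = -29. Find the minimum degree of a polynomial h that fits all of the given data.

Forward differences of the values at n = -2, -1, 0, 1, 2:
  h  : -29  -11  -5  -11  -29
  Δ  : 18  6  -6  -18
  Δ^2: -12  -12  -12
  Δ^3: 0  0
  Δ^4: 0
The second differences are constant (-12) and nonzero, while all higher differences vanish, so the minimal degree is 2.

2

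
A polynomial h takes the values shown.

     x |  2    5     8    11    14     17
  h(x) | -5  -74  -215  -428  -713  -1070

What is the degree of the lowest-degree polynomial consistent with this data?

2

Forward differences of the values at x = 2, 5, 8, 11, 14, 17:
  h  : -5  -74  -215  -428  -713  -1070
  Δ  : -69  -141  -213  -285  -357
  Δ^2: -72  -72  -72  -72
  Δ^3: 0  0  0
  Δ^4: 0  0
  Δ^5: 0
The second differences are constant (-72) and nonzero, while all higher differences vanish, so the minimal degree is 2.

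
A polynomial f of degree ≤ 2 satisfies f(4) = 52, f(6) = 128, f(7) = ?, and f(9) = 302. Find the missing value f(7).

178

The 3 known points determine the degree-2 polynomial uniquely.
Write f(s) = as^2 + bs + c. Substituting each data point gives a linear system:
  16a + 4b + c = 52
  36a + 6b + c = 128
  81a + 9b + c = 302
Solving the system yields a = 4, b = -2, c = -4.
So f(s) = 4s² - 2s - 4.
Then f(7) = 178.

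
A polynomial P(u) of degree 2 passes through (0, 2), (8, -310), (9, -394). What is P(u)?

Using the Lagrange interpolation formula with nodes 0, 8, 9:
  L_0(u) = (u - 8)(u - 9) / 72
  L_1(u) = u(u - 9) / -8
  L_2(u) = u(u - 8) / 9
Then P(u) = 2·L_0(u) - 310·L_1(u) - 394·L_2(u).
Expanding and collecting terms gives P(u) = -5u^2 + u + 2.
Check: P(8) = -310. ✓

P(u) = -5u^2 + u + 2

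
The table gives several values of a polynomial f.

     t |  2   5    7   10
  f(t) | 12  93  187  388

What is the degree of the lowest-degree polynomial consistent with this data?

2

Divided differences on the nodes 2, 5, 7, 10:
  order 0: 12  93  187  388
  order 1: 27  47  67
  order 2: 4  4
  order 3: 0
The order-2 divided differences are all 4 (nonzero) and every higher order vanishes, so the data lies on a polynomial of degree exactly 2.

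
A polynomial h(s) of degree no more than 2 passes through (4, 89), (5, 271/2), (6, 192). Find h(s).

Write h(s) = as^2 + bs + c. Substituting each data point gives a linear system:
  16a + 4b + c = 89
  25a + 5b + c = 271/2
  36a + 6b + c = 192
Solving the system yields a = 5, b = 3/2, c = 3.
So h(s) = 5s² + (3/2)s + 3.
Check: h(4) = 89. ✓

h(s) = 5s^2 + (3/2)s + 3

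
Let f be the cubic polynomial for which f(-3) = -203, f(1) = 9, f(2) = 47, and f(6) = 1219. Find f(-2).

Write f(u) = au^3 + bu^2 + cu + d. Substituting each data point gives a linear system:
  -27a + 9b - 3c + d = -203
  a + b + c + d = 9
  8a + 4b + 2c + d = 47
  216a + 36b + 6c + d = 1219
Solving the system yields a = 6, b = -3, c = 5, d = 1.
So f(u) = 6u^3 - 3u^2 + 5u + 1.
Then f(-2) = -69.

-69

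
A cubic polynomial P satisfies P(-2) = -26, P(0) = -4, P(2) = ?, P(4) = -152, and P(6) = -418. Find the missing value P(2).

On equispaced nodes a degree-3 polynomial has vanishing fourth forward difference, so
  P(-2) - 4·P(0) + 6·P(2) - 4·P(4) + P(6) = 0.
Substituting the known values and solving for P(2):
  6·P(2) = -180
  P(2) = -30.

-30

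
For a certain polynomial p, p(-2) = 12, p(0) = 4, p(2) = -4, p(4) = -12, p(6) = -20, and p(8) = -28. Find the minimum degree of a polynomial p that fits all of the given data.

Forward differences of the values at x = -2, 0, 2, 4, 6, 8:
  p  : 12  4  -4  -12  -20  -28
  Δ  : -8  -8  -8  -8  -8
  Δ^2: 0  0  0  0
  Δ^3: 0  0  0
  Δ^4: 0  0
  Δ^5: 0
The first differences are constant (-8) and nonzero, while all higher differences vanish, so the minimal degree is 1.

1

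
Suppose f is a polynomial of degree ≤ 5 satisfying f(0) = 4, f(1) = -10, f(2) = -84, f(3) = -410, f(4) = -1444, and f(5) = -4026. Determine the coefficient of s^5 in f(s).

Write f(s) = as^5 + bs^4 + cs^3 + ds^2 + es + k. Substituting each data point gives a linear system:
  k = 4
  a + b + c + d + e + k = -10
  32a + 16b + 8c + 4d + 2e + k = -84
  243a + 81b + 27c + 9d + 3e + k = -410
  1024a + 256b + 64c + 16d + 4e + k = -1444
  3125a + 625b + 125c + 25d + 5e + k = -4026
Solving the system yields a = -1, b = -1, c = -1, d = -5, e = -6, k = 4.
So f(s) = -s^5 - s^4 - s^3 - 5s^2 - 6s + 4.
The leading coefficient is -1.

-1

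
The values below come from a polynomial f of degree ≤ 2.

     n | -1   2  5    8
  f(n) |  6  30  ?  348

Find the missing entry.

The 3 known points determine the degree-2 polynomial uniquely.
Write f(n) = an^2 + bn + c. Substituting each data point gives a linear system:
  a - b + c = 6
  4a + 2b + c = 30
  64a + 8b + c = 348
Solving the system yields a = 5, b = 3, c = 4.
So f(n) = 5n^2 + 3n + 4.
Then f(5) = 144.

144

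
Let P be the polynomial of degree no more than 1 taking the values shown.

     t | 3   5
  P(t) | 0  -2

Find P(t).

P(t) = -t + 3

Write P(t) = at + b. Substituting each data point gives a linear system:
  3a + b = 0
  5a + b = -2
Solving the system yields a = -1, b = 3.
So P(t) = -t + 3.
Check: P(3) = 0. ✓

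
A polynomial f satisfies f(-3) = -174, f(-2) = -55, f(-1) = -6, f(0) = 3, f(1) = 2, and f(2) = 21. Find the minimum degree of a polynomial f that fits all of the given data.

Forward differences of the values at n = -3, -2, -1, 0, 1, 2:
  f  : -174  -55  -6  3  2  21
  Δ  : 119  49  9  -1  19
  Δ^2: -70  -40  -10  20
  Δ^3: 30  30  30
  Δ^4: 0  0
  Δ^5: 0
The third differences are constant (30) and nonzero, while all higher differences vanish, so the minimal degree is 3.

3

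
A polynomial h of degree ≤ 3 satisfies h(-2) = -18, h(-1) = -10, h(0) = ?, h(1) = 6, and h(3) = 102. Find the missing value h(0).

The 4 known points determine the degree-3 polynomial uniquely.
Write h(n) = an^3 + bn^2 + cn + d. Substituting each data point gives a linear system:
  -8a + 4b - 2c + d = -18
  -a + b - c + d = -10
  a + b + c + d = 6
  27a + 9b + 3c + d = 102
Solving the system yields a = 2, b = 4, c = 6, d = -6.
So h(n) = 2n³ + 4n² + 6n - 6.
Then h(0) = -6.

-6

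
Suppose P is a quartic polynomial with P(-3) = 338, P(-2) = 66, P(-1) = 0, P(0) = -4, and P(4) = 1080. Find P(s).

P(s) = 4s^4 + 3s^2 + 3s - 4

Write P(s) = as^4 + bs^3 + cs^2 + ds + e. Substituting each data point gives a linear system:
  81a - 27b + 9c - 3d + e = 338
  16a - 8b + 4c - 2d + e = 66
  a - b + c - d + e = 0
  e = -4
  256a + 64b + 16c + 4d + e = 1080
Solving the system yields a = 4, b = 0, c = 3, d = 3, e = -4.
So P(s) = 4s^4 + 3s^2 + 3s - 4.
Check: P(0) = -4. ✓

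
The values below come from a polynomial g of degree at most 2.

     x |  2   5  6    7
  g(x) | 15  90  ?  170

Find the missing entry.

The 3 known points determine the degree-2 polynomial uniquely.
Write g(x) = ax^2 + bx + c. Substituting each data point gives a linear system:
  4a + 2b + c = 15
  25a + 5b + c = 90
  49a + 7b + c = 170
Solving the system yields a = 3, b = 4, c = -5.
So g(x) = 3x^2 + 4x - 5.
Then g(6) = 127.

127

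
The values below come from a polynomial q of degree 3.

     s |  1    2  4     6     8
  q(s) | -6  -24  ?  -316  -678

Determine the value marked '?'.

The 4 known points determine the degree-3 polynomial uniquely.
Write q(s) = as^3 + bs^2 + cs + d. Substituting each data point gives a linear system:
  a + b + c + d = -6
  8a + 4b + 2c + d = -24
  216a + 36b + 6c + d = -316
  512a + 64b + 8c + d = -678
Solving the system yields a = -1, b = -2, c = -5, d = 2.
So q(s) = -s³ - 2s² - 5s + 2.
Then q(4) = -114.

-114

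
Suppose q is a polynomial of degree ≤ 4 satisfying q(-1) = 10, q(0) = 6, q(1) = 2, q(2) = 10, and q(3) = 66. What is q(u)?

Write q(u) = au^4 + bu^3 + cu^2 + du + e. Substituting each data point gives a linear system:
  a - b + c - d + e = 10
  e = 6
  a + b + c + d + e = 2
  16a + 8b + 4c + 2d + e = 10
  81a + 27b + 9c + 3d + e = 66
Solving the system yields a = 1, b = 0, c = -1, d = -4, e = 6.
So q(u) = u⁴ - u² - 4u + 6.
Check: q(3) = 66. ✓

q(u) = u^4 - u^2 - 4u + 6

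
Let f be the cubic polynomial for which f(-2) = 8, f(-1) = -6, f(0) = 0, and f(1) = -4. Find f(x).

Write f(x) = ax^3 + bx^2 + cx + d. Substituting each data point gives a linear system:
  -8a + 4b - 2c + d = 8
  -a + b - c + d = -6
  d = 0
  a + b + c + d = -4
Solving the system yields a = -5, b = -5, c = 6, d = 0.
So f(x) = -5x^3 - 5x^2 + 6x.
Check: f(-2) = 8. ✓

f(x) = -5x^3 - 5x^2 + 6x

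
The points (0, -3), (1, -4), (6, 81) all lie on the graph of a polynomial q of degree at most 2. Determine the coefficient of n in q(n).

-4

Write q(n) = an^2 + bn + c. Substituting each data point gives a linear system:
  c = -3
  a + b + c = -4
  36a + 6b + c = 81
Solving the system yields a = 3, b = -4, c = -3.
So q(n) = 3n^2 - 4n - 3.
The coefficient of n is -4.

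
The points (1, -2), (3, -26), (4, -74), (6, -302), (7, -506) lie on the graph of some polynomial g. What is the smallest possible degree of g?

Divided differences on the nodes 1, 3, 4, 6, 7:
  order 0: -2  -26  -74  -302  -506
  order 1: -12  -48  -114  -204
  order 2: -12  -22  -30
  order 3: -2  -2
  order 4: 0
The order-3 divided differences are all -2 (nonzero) and every higher order vanishes, so the data lies on a polynomial of degree exactly 3.

3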